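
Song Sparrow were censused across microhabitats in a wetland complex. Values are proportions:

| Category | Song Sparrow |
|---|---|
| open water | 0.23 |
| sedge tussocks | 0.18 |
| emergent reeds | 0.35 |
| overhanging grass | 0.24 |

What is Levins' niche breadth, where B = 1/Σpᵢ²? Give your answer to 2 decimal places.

Σpᵢ² = 0.23² + 0.18² + 0.35² + 0.24² = 0.0529 + 0.0324 + 0.1225 + 0.0576 = 0.2654
B = 1 / 0.2654 = 3.7679

3.77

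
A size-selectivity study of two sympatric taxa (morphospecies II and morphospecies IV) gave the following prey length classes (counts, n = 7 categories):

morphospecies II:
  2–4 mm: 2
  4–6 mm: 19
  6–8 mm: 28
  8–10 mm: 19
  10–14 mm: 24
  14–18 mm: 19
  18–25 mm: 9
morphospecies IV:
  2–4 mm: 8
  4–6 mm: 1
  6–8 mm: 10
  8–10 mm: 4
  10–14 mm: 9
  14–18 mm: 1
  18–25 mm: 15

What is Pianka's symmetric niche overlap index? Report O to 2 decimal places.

Proportions for morphospecies II (n=120): 2/120=0.0167, 19/120=0.1583, 28/120=0.2333, 19/120=0.1583, 24/120=0.2000, 19/120=0.1583, 9/120=0.0750
Proportions for morphospecies IV (n=48): 8/48=0.1667, 1/48=0.0208, 10/48=0.2083, 4/48=0.0833, 9/48=0.1875, 1/48=0.0208, 15/48=0.3125
Σ p₁ᵢp₂ᵢ = 0.002784 + 0.003293 + 0.048596 + 0.013186 + 0.037500 + 0.003293 + 0.023438 = 0.132090
Σp_1ᵢ² = 0.0167² + 0.1583² + 0.2333² + 0.1583² + 0.2000² + 0.1583² + 0.0750² = 0.000279 + 0.025059 + 0.054429 + 0.025059 + 0.040000 + 0.025059 + 0.005625 = 0.175510
Σp_2ᵢ² = 0.1667² + 0.0208² + 0.2083² + 0.0833² + 0.1875² + 0.0208² + 0.3125² = 0.027789 + 0.000433 + 0.043389 + 0.006939 + 0.035156 + 0.000433 + 0.097656 = 0.211795
O = 0.132090 / √(0.175510 × 0.211795) = 0.132090 / 0.1928008 = 0.6851

0.69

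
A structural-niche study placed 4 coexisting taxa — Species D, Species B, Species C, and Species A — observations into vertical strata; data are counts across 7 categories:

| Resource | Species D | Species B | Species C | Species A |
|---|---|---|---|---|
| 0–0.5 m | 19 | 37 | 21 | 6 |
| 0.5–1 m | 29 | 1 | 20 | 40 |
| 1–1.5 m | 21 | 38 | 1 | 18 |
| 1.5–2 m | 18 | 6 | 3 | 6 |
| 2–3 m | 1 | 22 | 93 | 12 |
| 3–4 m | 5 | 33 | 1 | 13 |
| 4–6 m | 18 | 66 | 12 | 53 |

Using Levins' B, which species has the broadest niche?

Proportions for Species D (n=111): 19/111=0.1712, 29/111=0.2613, 21/111=0.1892, 18/111=0.1622, 1/111=0.0090, 5/111=0.0450, 18/111=0.1622
Proportions for Species B (n=203): 37/203=0.1823, 1/203=0.0049, 38/203=0.1872, 6/203=0.0296, 22/203=0.1084, 33/203=0.1626, 66/203=0.3251
Proportions for Species C (n=151): 21/151=0.1391, 20/151=0.1325, 1/151=0.0066, 3/151=0.0199, 93/151=0.6159, 1/151=0.0066, 12/151=0.0795
Proportions for Species A (n=148): 6/148=0.0405, 40/148=0.2703, 18/148=0.1216, 6/148=0.0405, 12/148=0.0811, 13/148=0.0878, 53/148=0.3581
Σp_Dᵢ² = 0.1712² + 0.2613² + 0.1892² + 0.1622² + 0.0090² + 0.0450² + 0.1622² = 0.029309 + 0.068278 + 0.035797 + 0.026309 + 0.000081 + 0.002025 + 0.026309 = 0.188108
B_D = 1 / 0.188108 = 5.3161
Σp_Bᵢ² = 0.1823² + 0.0049² + 0.1872² + 0.0296² + 0.1084² + 0.1626² + 0.3251² = 0.033233 + 0.000024 + 0.035044 + 0.000876 + 0.011751 + 0.026439 + 0.105690 = 0.213057
B_B = 1 / 0.213057 = 4.6936
Σp_Cᵢ² = 0.1391² + 0.1325² + 0.0066² + 0.0199² + 0.6159² + 0.0066² + 0.0795² = 0.019349 + 0.017556 + 0.000044 + 0.000396 + 0.379333 + 0.000044 + 0.006320 = 0.423042
B_C = 1 / 0.423042 = 2.3638
Σp_Aᵢ² = 0.0405² + 0.2703² + 0.1216² + 0.0405² + 0.0811² + 0.0878² + 0.3581² = 0.001640 + 0.073062 + 0.014787 + 0.001640 + 0.006577 + 0.007709 + 0.128236 = 0.233651
B_A = 1 / 0.233651 = 4.2799
Highest B → broadest niche (most generalist): Species D (B = 5.32).

Species D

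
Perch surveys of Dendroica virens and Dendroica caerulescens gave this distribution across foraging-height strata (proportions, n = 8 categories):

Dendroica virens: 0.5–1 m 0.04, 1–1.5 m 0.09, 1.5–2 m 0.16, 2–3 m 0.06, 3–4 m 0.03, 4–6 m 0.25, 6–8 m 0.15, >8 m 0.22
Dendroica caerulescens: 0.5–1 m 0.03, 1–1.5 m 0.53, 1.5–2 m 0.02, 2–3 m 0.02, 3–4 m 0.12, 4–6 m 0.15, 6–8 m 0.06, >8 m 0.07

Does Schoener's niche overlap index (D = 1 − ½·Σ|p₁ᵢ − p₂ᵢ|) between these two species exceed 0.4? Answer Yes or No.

Yes

Σ|p₁ᵢ − p₂ᵢ| = 0.01 + 0.44 + 0.14 + 0.04 + 0.09 + 0.10 + 0.09 + 0.15 = 1.06
D = 1 − ½ × 1.06 = 1 − 0.530 = 0.4700
D = 0.4700 > 0.4 → Yes.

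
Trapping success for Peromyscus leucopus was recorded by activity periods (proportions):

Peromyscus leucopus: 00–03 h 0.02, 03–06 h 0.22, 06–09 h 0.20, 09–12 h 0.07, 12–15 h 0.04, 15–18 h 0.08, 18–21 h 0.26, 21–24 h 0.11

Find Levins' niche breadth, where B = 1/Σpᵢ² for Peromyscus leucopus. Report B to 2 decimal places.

5.51

Σpᵢ² = 0.02² + 0.22² + 0.20² + 0.07² + 0.04² + 0.08² + 0.26² + 0.11² = 0.0004 + 0.0484 + 0.0400 + 0.0049 + 0.0016 + 0.0064 + 0.0676 + 0.0121 = 0.1814
B = 1 / 0.1814 = 5.5127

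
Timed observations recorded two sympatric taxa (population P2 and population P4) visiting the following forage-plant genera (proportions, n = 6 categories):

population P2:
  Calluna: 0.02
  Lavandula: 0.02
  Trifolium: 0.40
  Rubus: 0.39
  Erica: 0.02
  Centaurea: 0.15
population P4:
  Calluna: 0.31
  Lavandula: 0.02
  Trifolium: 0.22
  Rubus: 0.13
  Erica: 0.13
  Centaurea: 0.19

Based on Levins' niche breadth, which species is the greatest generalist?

population P4

Σp_P2ᵢ² = 0.02² + 0.02² + 0.40² + 0.39² + 0.02² + 0.15² = 0.0004 + 0.0004 + 0.1600 + 0.1521 + 0.0004 + 0.0225 = 0.3358
B_P2 = 1 / 0.3358 = 2.9780
Σp_P4ᵢ² = 0.31² + 0.02² + 0.22² + 0.13² + 0.13² + 0.19² = 0.0961 + 0.0004 + 0.0484 + 0.0169 + 0.0169 + 0.0361 = 0.2148
B_P4 = 1 / 0.2148 = 4.6555
Highest B → broadest niche (most generalist): population P4 (B = 4.66).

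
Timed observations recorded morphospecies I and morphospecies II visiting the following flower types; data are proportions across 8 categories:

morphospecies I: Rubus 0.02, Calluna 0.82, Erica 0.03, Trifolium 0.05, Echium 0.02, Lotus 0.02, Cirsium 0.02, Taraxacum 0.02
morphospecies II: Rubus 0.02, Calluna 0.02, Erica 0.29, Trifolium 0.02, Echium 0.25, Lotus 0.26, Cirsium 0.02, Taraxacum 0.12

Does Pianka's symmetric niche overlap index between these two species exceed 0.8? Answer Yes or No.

No

Σ p₁ᵢp₂ᵢ = 0.0004 + 0.0164 + 0.0087 + 0.0010 + 0.0050 + 0.0052 + 0.0004 + 0.0024 = 0.0395
Σp_1ᵢ² = 0.02² + 0.82² + 0.03² + 0.05² + 0.02² + 0.02² + 0.02² + 0.02² = 0.0004 + 0.6724 + 0.0009 + 0.0025 + 0.0004 + 0.0004 + 0.0004 + 0.0004 = 0.6778
Σp_2ᵢ² = 0.02² + 0.02² + 0.29² + 0.02² + 0.25² + 0.26² + 0.02² + 0.12² = 0.0004 + 0.0004 + 0.0841 + 0.0004 + 0.0625 + 0.0676 + 0.0004 + 0.0144 = 0.2302
O = 0.0395 / √(0.6778 × 0.2302) = 0.0395 / 0.39501 = 0.1000
O = 0.1000 < 0.8 → No.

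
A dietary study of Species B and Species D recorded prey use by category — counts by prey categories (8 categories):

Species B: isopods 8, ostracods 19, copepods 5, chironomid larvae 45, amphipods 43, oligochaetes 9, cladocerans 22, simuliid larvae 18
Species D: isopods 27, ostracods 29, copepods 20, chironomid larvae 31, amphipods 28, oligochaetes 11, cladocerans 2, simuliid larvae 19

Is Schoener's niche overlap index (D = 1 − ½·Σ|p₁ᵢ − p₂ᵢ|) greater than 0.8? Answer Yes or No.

Proportions for Species B (n=169): 8/169=0.0473, 19/169=0.1124, 5/169=0.0296, 45/169=0.2663, 43/169=0.2544, 9/169=0.0533, 22/169=0.1302, 18/169=0.1065
Proportions for Species D (n=167): 27/167=0.1617, 29/167=0.1737, 20/167=0.1198, 31/167=0.1856, 28/167=0.1677, 11/167=0.0659, 2/167=0.0120, 19/167=0.1138
Σ|p₁ᵢ − p₂ᵢ| = 0.1144 + 0.0613 + 0.0902 + 0.0807 + 0.0867 + 0.0126 + 0.1182 + 0.0073 = 0.5714
D = 1 − ½ × 0.5714 = 1 − 0.28570 = 0.71430
D = 0.71430 < 0.8 → No.

No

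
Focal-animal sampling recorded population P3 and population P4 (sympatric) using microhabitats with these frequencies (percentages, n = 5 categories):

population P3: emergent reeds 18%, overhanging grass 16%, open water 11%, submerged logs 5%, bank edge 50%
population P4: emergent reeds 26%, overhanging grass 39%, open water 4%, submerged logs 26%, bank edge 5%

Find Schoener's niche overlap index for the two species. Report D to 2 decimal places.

0.48

Convert percentages to proportions (divide by 100).
Σ|p₁ᵢ − p₂ᵢ| = 0.08 + 0.23 + 0.07 + 0.21 + 0.45 = 1.04
D = 1 − ½ × 1.04 = 1 − 0.520 = 0.4800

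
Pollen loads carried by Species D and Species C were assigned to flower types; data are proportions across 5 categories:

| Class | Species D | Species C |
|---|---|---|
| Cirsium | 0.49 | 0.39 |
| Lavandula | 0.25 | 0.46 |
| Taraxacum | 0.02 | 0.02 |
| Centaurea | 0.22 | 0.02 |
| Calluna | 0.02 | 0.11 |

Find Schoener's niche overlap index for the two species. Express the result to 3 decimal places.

0.700

Σ|p₁ᵢ − p₂ᵢ| = 0.10 + 0.21 + 0.00 + 0.20 + 0.09 = 0.60
D = 1 − ½ × 0.60 = 1 − 0.300 = 0.70000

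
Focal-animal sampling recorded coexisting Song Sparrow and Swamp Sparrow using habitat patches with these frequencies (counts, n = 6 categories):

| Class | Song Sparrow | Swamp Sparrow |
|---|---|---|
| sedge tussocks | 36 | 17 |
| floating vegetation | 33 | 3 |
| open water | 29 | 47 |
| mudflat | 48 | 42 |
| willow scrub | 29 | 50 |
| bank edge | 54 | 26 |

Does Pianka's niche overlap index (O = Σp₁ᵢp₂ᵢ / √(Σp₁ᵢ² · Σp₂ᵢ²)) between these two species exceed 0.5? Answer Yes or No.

Yes

Proportions for Song Sparrow (n=229): 36/229=0.1572, 33/229=0.1441, 29/229=0.1266, 48/229=0.2096, 29/229=0.1266, 54/229=0.2358
Proportions for Swamp Sparrow (n=185): 17/185=0.0919, 3/185=0.0162, 47/185=0.2541, 42/185=0.2270, 50/185=0.2703, 26/185=0.1405
Σ p₁ᵢp₂ᵢ = 0.014447 + 0.002334 + 0.032169 + 0.047579 + 0.034220 + 0.033130 = 0.163879
Σp_1ᵢ² = 0.1572² + 0.1441² + 0.1266² + 0.2096² + 0.1266² + 0.2358² = 0.024712 + 0.020765 + 0.016028 + 0.043932 + 0.016028 + 0.055602 = 0.177067
Σp_2ᵢ² = 0.0919² + 0.0162² + 0.2541² + 0.2270² + 0.2703² + 0.1405² = 0.008446 + 0.000262 + 0.064567 + 0.051529 + 0.073062 + 0.019740 = 0.217606
O = 0.163879 / √(0.177067 × 0.217606) = 0.163879 / 0.1962927 = 0.8349
O = 0.8349 > 0.5 → Yes.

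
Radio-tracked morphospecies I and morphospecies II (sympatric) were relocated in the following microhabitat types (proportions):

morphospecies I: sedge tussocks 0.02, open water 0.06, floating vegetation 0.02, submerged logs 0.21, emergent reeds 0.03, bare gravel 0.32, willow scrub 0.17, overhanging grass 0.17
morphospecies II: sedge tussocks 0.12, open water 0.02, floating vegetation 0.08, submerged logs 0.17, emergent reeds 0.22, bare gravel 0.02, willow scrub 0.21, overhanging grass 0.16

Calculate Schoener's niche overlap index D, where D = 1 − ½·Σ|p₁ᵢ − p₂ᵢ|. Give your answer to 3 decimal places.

0.610

Σ|p₁ᵢ − p₂ᵢ| = 0.10 + 0.04 + 0.06 + 0.04 + 0.19 + 0.30 + 0.04 + 0.01 = 0.78
D = 1 − ½ × 0.78 = 1 − 0.390 = 0.61000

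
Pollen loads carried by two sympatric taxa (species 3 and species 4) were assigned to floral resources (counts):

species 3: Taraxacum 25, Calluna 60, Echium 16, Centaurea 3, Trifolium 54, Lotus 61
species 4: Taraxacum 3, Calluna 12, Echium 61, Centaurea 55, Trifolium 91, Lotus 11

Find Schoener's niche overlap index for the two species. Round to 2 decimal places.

0.44

Proportions for species 3 (n=219): 25/219=0.1142, 60/219=0.2740, 16/219=0.0731, 3/219=0.0137, 54/219=0.2466, 61/219=0.2785
Proportions for species 4 (n=233): 3/233=0.0129, 12/233=0.0515, 61/233=0.2618, 55/233=0.2361, 91/233=0.3906, 11/233=0.0472
Σ|p₁ᵢ − p₂ᵢ| = 0.1013 + 0.2225 + 0.1887 + 0.2224 + 0.1440 + 0.2313 = 1.1102
D = 1 − ½ × 1.1102 = 1 − 0.55510 = 0.44490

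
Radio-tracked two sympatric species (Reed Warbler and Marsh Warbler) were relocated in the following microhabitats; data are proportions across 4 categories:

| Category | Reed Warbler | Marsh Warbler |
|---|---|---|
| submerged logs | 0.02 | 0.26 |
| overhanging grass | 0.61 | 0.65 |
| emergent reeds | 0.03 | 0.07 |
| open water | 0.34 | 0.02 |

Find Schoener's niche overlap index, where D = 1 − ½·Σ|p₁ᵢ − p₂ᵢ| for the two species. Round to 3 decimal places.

0.680

Σ|p₁ᵢ − p₂ᵢ| = 0.24 + 0.04 + 0.04 + 0.32 = 0.64
D = 1 − ½ × 0.64 = 1 − 0.320 = 0.68000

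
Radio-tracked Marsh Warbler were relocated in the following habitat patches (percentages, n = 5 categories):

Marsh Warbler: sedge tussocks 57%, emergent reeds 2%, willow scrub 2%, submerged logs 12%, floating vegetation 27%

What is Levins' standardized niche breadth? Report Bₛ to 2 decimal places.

Convert percentages to proportions (divide by 100).
Σpᵢ² = 0.57² + 0.02² + 0.02² + 0.12² + 0.27² = 0.3249 + 0.0004 + 0.0004 + 0.0144 + 0.0729 = 0.4130
B = 1 / 0.4130 = 2.4213
Bₛ = (B − 1)/(n − 1) = (2.4213 − 1)/(5 − 1) = 1.4213/4 = 0.3553

0.36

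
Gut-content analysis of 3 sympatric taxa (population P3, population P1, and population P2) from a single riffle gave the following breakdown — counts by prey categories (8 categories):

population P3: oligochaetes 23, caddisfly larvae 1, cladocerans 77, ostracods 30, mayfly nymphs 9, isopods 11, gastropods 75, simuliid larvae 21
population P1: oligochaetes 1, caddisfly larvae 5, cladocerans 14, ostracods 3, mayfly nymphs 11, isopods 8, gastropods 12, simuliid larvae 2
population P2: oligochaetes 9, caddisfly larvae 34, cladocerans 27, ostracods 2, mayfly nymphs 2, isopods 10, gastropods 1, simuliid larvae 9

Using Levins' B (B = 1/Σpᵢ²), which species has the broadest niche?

Proportions for population P3 (n=247): 23/247=0.0931, 1/247=0.0040, 77/247=0.3117, 30/247=0.1215, 9/247=0.0364, 11/247=0.0445, 75/247=0.3036, 21/247=0.0850
Proportions for population P1 (n=56): 1/56=0.0179, 5/56=0.0893, 14/56=0.2500, 3/56=0.0536, 11/56=0.1964, 8/56=0.1429, 12/56=0.2143, 2/56=0.0357
Proportions for population P2 (n=94): 9/94=0.0957, 34/94=0.3617, 27/94=0.2872, 2/94=0.0213, 2/94=0.0213, 10/94=0.1064, 1/94=0.0106, 9/94=0.0957
Σp_P3ᵢ² = 0.0931² + 0.0040² + 0.3117² + 0.1215² + 0.0364² + 0.0445² + 0.3036² + 0.0850² = 0.008668 + 0.000016 + 0.097157 + 0.014762 + 0.001325 + 0.001980 + 0.092173 + 0.007225 = 0.223306
B_P3 = 1 / 0.223306 = 4.4782
Σp_P1ᵢ² = 0.0179² + 0.0893² + 0.2500² + 0.0536² + 0.1964² + 0.1429² + 0.2143² + 0.0357² = 0.000320 + 0.007974 + 0.062500 + 0.002873 + 0.038573 + 0.020420 + 0.045924 + 0.001274 = 0.179858
B_P1 = 1 / 0.179858 = 5.5599
Σp_P2ᵢ² = 0.0957² + 0.3617² + 0.2872² + 0.0213² + 0.0213² + 0.1064² + 0.0106² + 0.0957² = 0.009158 + 0.130827 + 0.082484 + 0.000454 + 0.000454 + 0.011321 + 0.000112 + 0.009158 = 0.243968
B_P2 = 1 / 0.243968 = 4.0989
Highest B → broadest niche (most generalist): population P1 (B = 5.56).

population P1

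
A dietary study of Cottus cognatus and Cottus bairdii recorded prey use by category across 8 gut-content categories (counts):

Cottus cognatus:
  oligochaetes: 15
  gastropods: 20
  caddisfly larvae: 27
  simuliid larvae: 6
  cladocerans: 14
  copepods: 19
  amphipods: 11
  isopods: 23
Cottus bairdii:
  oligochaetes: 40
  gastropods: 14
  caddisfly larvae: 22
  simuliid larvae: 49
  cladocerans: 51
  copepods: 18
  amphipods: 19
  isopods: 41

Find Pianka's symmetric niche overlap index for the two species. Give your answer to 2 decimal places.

Proportions for Cottus cognatus (n=135): 15/135=0.1111, 20/135=0.1481, 27/135=0.2000, 6/135=0.0444, 14/135=0.1037, 19/135=0.1407, 11/135=0.0815, 23/135=0.1704
Proportions for Cottus bairdii (n=254): 40/254=0.1575, 14/254=0.0551, 22/254=0.0866, 49/254=0.1929, 51/254=0.2008, 18/254=0.0709, 19/254=0.0748, 41/254=0.1614
Σ p₁ᵢp₂ᵢ = 0.017498 + 0.008160 + 0.017320 + 0.008565 + 0.020823 + 0.009976 + 0.006096 + 0.027503 = 0.115941
Σp_1ᵢ² = 0.1111² + 0.1481² + 0.2000² + 0.0444² + 0.1037² + 0.1407² + 0.0815² + 0.1704² = 0.012343 + 0.021934 + 0.040000 + 0.001971 + 0.010754 + 0.019796 + 0.006642 + 0.029036 = 0.142476
Σp_2ᵢ² = 0.1575² + 0.0551² + 0.0866² + 0.1929² + 0.2008² + 0.0709² + 0.0748² + 0.1614² = 0.024806 + 0.003036 + 0.007500 + 0.037210 + 0.040321 + 0.005027 + 0.005595 + 0.026050 = 0.149545
O = 0.115941 / √(0.142476 × 0.149545) = 0.115941 / 0.1459677 = 0.7943

0.79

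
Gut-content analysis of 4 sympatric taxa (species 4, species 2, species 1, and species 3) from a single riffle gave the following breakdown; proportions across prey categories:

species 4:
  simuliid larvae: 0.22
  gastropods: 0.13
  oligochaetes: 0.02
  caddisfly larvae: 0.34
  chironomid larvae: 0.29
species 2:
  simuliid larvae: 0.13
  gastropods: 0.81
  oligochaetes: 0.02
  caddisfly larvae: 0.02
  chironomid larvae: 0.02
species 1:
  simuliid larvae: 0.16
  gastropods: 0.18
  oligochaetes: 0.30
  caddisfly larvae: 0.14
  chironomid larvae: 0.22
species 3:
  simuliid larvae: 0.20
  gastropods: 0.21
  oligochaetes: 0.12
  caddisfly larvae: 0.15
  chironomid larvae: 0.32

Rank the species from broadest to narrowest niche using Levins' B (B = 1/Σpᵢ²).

Σp_4ᵢ² = 0.22² + 0.13² + 0.02² + 0.34² + 0.29² = 0.0484 + 0.0169 + 0.0004 + 0.1156 + 0.0841 = 0.2654
B_4 = 1 / 0.2654 = 3.7679
Σp_2ᵢ² = 0.13² + 0.81² + 0.02² + 0.02² + 0.02² = 0.0169 + 0.6561 + 0.0004 + 0.0004 + 0.0004 = 0.6742
B_2 = 1 / 0.6742 = 1.4832
Σp_1ᵢ² = 0.16² + 0.18² + 0.30² + 0.14² + 0.22² = 0.0256 + 0.0324 + 0.0900 + 0.0196 + 0.0484 = 0.2160
B_1 = 1 / 0.2160 = 4.6296
Σp_3ᵢ² = 0.20² + 0.21² + 0.12² + 0.15² + 0.32² = 0.0400 + 0.0441 + 0.0144 + 0.0225 + 0.1024 = 0.2234
B_3 = 1 / 0.2234 = 4.4763
Ranking by B (broadest → narrowest): species 1 (4.63) > species 3 (4.48) > species 4 (3.77) > species 2 (1.48)

species 1 > species 3 > species 4 > species 2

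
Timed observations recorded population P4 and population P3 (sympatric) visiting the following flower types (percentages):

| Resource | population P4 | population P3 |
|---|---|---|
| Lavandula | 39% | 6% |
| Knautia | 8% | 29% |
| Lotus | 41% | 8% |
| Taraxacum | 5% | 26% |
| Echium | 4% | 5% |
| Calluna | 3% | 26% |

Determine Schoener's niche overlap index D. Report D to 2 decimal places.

0.34

Convert percentages to proportions (divide by 100).
Σ|p₁ᵢ − p₂ᵢ| = 0.33 + 0.21 + 0.33 + 0.21 + 0.01 + 0.23 = 1.32
D = 1 − ½ × 1.32 = 1 − 0.660 = 0.3400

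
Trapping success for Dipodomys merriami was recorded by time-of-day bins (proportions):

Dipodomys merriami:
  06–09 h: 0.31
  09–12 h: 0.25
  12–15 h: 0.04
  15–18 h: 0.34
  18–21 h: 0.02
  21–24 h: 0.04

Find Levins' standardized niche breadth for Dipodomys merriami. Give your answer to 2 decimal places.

Σpᵢ² = 0.31² + 0.25² + 0.04² + 0.34² + 0.02² + 0.04² = 0.0961 + 0.0625 + 0.0016 + 0.1156 + 0.0004 + 0.0016 = 0.2778
B = 1 / 0.2778 = 3.5997
Bₛ = (B − 1)/(n − 1) = (3.5997 − 1)/(6 − 1) = 2.5997/5 = 0.5199

0.52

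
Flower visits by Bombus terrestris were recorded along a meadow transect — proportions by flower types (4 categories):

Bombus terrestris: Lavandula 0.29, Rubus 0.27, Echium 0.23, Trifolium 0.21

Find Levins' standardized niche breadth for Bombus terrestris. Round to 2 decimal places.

0.98

Σpᵢ² = 0.29² + 0.27² + 0.23² + 0.21² = 0.0841 + 0.0729 + 0.0529 + 0.0441 = 0.2540
B = 1 / 0.2540 = 3.9370
Bₛ = (B − 1)/(n − 1) = (3.9370 − 1)/(4 − 1) = 2.9370/3 = 0.9790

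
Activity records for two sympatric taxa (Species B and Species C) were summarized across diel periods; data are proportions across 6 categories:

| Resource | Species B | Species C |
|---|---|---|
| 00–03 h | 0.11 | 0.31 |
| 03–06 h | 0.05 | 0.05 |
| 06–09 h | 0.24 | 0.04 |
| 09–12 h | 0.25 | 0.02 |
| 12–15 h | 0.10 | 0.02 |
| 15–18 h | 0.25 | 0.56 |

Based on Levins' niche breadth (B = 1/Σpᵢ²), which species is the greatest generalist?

Species B

Σp_Bᵢ² = 0.11² + 0.05² + 0.24² + 0.25² + 0.10² + 0.25² = 0.0121 + 0.0025 + 0.0576 + 0.0625 + 0.0100 + 0.0625 = 0.2072
B_B = 1 / 0.2072 = 4.8263
Σp_Cᵢ² = 0.31² + 0.05² + 0.04² + 0.02² + 0.02² + 0.56² = 0.0961 + 0.0025 + 0.0016 + 0.0004 + 0.0004 + 0.3136 = 0.4146
B_C = 1 / 0.4146 = 2.4120
Highest B → broadest niche (most generalist): Species B (B = 4.83).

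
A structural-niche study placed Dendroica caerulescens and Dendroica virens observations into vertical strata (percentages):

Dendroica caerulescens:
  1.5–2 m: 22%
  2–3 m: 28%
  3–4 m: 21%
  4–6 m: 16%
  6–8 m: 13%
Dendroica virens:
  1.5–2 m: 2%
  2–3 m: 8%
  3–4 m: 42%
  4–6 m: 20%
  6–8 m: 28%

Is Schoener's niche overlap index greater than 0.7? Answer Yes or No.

Convert percentages to proportions (divide by 100).
Σ|p₁ᵢ − p₂ᵢ| = 0.20 + 0.20 + 0.21 + 0.04 + 0.15 = 0.80
D = 1 − ½ × 0.80 = 1 − 0.400 = 0.6000
D = 0.6000 < 0.7 → No.

No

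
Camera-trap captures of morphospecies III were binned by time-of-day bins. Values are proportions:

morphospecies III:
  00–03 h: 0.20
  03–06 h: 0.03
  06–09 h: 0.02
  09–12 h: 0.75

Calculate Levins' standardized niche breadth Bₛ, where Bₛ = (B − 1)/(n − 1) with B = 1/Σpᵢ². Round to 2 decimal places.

0.22

Σpᵢ² = 0.20² + 0.03² + 0.02² + 0.75² = 0.0400 + 0.0009 + 0.0004 + 0.5625 = 0.6038
B = 1 / 0.6038 = 1.6562
Bₛ = (B − 1)/(n − 1) = (1.6562 − 1)/(4 − 1) = 0.6562/3 = 0.2187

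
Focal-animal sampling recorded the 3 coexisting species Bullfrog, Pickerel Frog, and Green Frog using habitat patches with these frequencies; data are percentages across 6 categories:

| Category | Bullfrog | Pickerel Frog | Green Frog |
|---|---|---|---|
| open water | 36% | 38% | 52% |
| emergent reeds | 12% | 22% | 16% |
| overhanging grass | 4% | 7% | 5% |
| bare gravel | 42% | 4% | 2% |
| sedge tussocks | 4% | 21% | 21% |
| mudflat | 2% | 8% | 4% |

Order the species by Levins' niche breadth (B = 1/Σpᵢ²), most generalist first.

Pickerel Frog > Bullfrog > Green Frog

Convert percentages to proportions (divide by 100).
Σp_Bullᵢ² = 0.36² + 0.12² + 0.04² + 0.42² + 0.04² + 0.02² = 0.1296 + 0.0144 + 0.0016 + 0.1764 + 0.0016 + 0.0004 = 0.3240
B_Bull = 1 / 0.3240 = 3.0864
Σp_Pickᵢ² = 0.38² + 0.22² + 0.07² + 0.04² + 0.21² + 0.08² = 0.1444 + 0.0484 + 0.0049 + 0.0016 + 0.0441 + 0.0064 = 0.2498
B_Pick = 1 / 0.2498 = 4.0032
Σp_Greeᵢ² = 0.52² + 0.16² + 0.05² + 0.02² + 0.21² + 0.04² = 0.2704 + 0.0256 + 0.0025 + 0.0004 + 0.0441 + 0.0016 = 0.3446
B_Gree = 1 / 0.3446 = 2.9019
Ranking by B (broadest → narrowest): Pickerel Frog (4.00) > Bullfrog (3.09) > Green Frog (2.90)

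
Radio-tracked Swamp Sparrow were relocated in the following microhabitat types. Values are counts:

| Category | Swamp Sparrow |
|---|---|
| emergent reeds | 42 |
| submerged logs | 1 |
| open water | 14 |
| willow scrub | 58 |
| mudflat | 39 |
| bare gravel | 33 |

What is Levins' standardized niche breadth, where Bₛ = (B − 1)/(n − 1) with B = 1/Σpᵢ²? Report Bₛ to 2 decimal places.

Proportions for Swamp Sparrow (n=187): 42/187=0.2246, 1/187=0.0053, 14/187=0.0749, 58/187=0.3102, 39/187=0.2086, 33/187=0.1765
Σpᵢ² = 0.2246² + 0.0053² + 0.0749² + 0.3102² + 0.2086² + 0.1765² = 0.050445 + 0.000028 + 0.005610 + 0.096224 + 0.043514 + 0.031152 = 0.226973
B = 1 / 0.226973 = 4.4058
Bₛ = (B − 1)/(n − 1) = (4.4058 − 1)/(6 − 1) = 3.4058/5 = 0.6812

0.68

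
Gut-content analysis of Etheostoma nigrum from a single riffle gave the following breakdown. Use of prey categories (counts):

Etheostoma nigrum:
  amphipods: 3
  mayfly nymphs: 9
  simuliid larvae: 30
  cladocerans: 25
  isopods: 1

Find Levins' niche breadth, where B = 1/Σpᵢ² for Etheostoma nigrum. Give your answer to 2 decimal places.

2.86

Proportions for Etheostoma nigrum (n=68): 3/68=0.0441, 9/68=0.1324, 30/68=0.4412, 25/68=0.3676, 1/68=0.0147
Σpᵢ² = 0.0441² + 0.1324² + 0.4412² + 0.3676² + 0.0147² = 0.001945 + 0.017530 + 0.194657 + 0.135130 + 0.000216 = 0.349478
B = 1 / 0.349478 = 2.8614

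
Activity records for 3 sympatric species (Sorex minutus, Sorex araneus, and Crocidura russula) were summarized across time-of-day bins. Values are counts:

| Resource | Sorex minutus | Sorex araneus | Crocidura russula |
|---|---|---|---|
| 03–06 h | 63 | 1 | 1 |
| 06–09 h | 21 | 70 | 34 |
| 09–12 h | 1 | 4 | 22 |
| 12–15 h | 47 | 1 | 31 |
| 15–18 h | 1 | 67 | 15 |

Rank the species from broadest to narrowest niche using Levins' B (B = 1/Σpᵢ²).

Proportions for Sorex minutus (n=133): 63/133=0.4737, 21/133=0.1579, 1/133=0.0075, 47/133=0.3534, 1/133=0.0075
Proportions for Sorex araneus (n=143): 1/143=0.0070, 70/143=0.4895, 4/143=0.0280, 1/143=0.0070, 67/143=0.4685
Proportions for Crocidura russula (n=103): 1/103=0.0097, 34/103=0.3301, 22/103=0.2136, 31/103=0.3010, 15/103=0.1456
Σp_minuᵢ² = 0.4737² + 0.1579² + 0.0075² + 0.3534² + 0.0075² = 0.224392 + 0.024932 + 0.000056 + 0.124892 + 0.000056 = 0.374328
B_minu = 1 / 0.374328 = 2.6715
Σp_aranᵢ² = 0.0070² + 0.4895² + 0.0280² + 0.0070² + 0.4685² = 0.000049 + 0.239610 + 0.000784 + 0.000049 + 0.219492 = 0.459984
B_aran = 1 / 0.459984 = 2.1740
Σp_russᵢ² = 0.0097² + 0.3301² + 0.2136² + 0.3010² + 0.1456² = 0.000094 + 0.108966 + 0.045625 + 0.090601 + 0.021199 = 0.266485
B_russ = 1 / 0.266485 = 3.7526
Ranking by B (broadest → narrowest): Crocidura russula (3.75) > Sorex minutus (2.67) > Sorex araneus (2.17)

Crocidura russula > Sorex minutus > Sorex araneus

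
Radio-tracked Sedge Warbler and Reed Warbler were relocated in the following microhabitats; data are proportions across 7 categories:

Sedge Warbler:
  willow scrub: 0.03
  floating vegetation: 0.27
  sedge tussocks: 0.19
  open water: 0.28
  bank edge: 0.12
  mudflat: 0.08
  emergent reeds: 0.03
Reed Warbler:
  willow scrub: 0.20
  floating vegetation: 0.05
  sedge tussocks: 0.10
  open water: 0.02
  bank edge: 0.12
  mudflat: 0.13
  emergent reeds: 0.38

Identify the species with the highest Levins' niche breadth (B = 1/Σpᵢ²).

Σp_Sedgᵢ² = 0.03² + 0.27² + 0.19² + 0.28² + 0.12² + 0.08² + 0.03² = 0.0009 + 0.0729 + 0.0361 + 0.0784 + 0.0144 + 0.0064 + 0.0009 = 0.2100
B_Sedg = 1 / 0.2100 = 4.7619
Σp_Reedᵢ² = 0.20² + 0.05² + 0.10² + 0.02² + 0.12² + 0.13² + 0.38² = 0.0400 + 0.0025 + 0.0100 + 0.0004 + 0.0144 + 0.0169 + 0.1444 = 0.2286
B_Reed = 1 / 0.2286 = 4.3745
Highest B → broadest niche (most generalist): Sedge Warbler (B = 4.76).

Sedge Warbler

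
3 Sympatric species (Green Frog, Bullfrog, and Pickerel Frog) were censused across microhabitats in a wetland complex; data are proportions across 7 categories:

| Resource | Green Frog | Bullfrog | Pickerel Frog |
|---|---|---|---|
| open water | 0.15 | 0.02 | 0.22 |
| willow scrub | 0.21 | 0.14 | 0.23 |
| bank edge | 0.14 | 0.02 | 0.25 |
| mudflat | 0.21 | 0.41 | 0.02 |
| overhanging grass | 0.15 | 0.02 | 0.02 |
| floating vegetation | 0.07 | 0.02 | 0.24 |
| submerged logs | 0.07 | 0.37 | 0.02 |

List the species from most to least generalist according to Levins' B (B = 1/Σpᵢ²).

Green Frog > Pickerel Frog > Bullfrog

Σp_Greeᵢ² = 0.15² + 0.21² + 0.14² + 0.21² + 0.15² + 0.07² + 0.07² = 0.0225 + 0.0441 + 0.0196 + 0.0441 + 0.0225 + 0.0049 + 0.0049 = 0.1626
B_Gree = 1 / 0.1626 = 6.1501
Σp_Bullᵢ² = 0.02² + 0.14² + 0.02² + 0.41² + 0.02² + 0.02² + 0.37² = 0.0004 + 0.0196 + 0.0004 + 0.1681 + 0.0004 + 0.0004 + 0.1369 = 0.3262
B_Bull = 1 / 0.3262 = 3.0656
Σp_Pickᵢ² = 0.22² + 0.23² + 0.25² + 0.02² + 0.02² + 0.24² + 0.02² = 0.0484 + 0.0529 + 0.0625 + 0.0004 + 0.0004 + 0.0576 + 0.0004 = 0.2226
B_Pick = 1 / 0.2226 = 4.4924
Ranking by B (broadest → narrowest): Green Frog (6.15) > Pickerel Frog (4.49) > Bullfrog (3.07)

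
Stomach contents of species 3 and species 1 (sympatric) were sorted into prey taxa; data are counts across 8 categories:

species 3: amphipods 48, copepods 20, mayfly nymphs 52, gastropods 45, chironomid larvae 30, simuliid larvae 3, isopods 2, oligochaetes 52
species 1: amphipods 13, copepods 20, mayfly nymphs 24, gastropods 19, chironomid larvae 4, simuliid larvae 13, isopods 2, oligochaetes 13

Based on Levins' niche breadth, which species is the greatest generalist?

Proportions for species 3 (n=252): 48/252=0.1905, 20/252=0.0794, 52/252=0.2063, 45/252=0.1786, 30/252=0.1190, 3/252=0.0119, 2/252=0.0079, 52/252=0.2063
Proportions for species 1 (n=108): 13/108=0.1204, 20/108=0.1852, 24/108=0.2222, 19/108=0.1759, 4/108=0.0370, 13/108=0.1204, 2/108=0.0185, 13/108=0.1204
Σp_3ᵢ² = 0.1905² + 0.0794² + 0.2063² + 0.1786² + 0.1190² + 0.0119² + 0.0079² + 0.2063² = 0.036290 + 0.006304 + 0.042560 + 0.031898 + 0.014161 + 0.000142 + 0.000062 + 0.042560 = 0.173977
B_3 = 1 / 0.173977 = 5.7479
Σp_1ᵢ² = 0.1204² + 0.1852² + 0.2222² + 0.1759² + 0.0370² + 0.1204² + 0.0185² + 0.1204² = 0.014496 + 0.034299 + 0.049373 + 0.030941 + 0.001369 + 0.014496 + 0.000342 + 0.014496 = 0.159812
B_1 = 1 / 0.159812 = 6.2574
Highest B → broadest niche (most generalist): species 1 (B = 6.26).

species 1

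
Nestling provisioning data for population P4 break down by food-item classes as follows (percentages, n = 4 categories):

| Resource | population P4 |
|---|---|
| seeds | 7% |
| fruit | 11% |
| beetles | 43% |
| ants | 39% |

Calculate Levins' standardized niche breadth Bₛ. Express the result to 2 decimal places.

0.61

Convert percentages to proportions (divide by 100).
Σpᵢ² = 0.07² + 0.11² + 0.43² + 0.39² = 0.0049 + 0.0121 + 0.1849 + 0.1521 = 0.3540
B = 1 / 0.3540 = 2.8249
Bₛ = (B − 1)/(n − 1) = (2.8249 − 1)/(4 − 1) = 1.8249/3 = 0.6083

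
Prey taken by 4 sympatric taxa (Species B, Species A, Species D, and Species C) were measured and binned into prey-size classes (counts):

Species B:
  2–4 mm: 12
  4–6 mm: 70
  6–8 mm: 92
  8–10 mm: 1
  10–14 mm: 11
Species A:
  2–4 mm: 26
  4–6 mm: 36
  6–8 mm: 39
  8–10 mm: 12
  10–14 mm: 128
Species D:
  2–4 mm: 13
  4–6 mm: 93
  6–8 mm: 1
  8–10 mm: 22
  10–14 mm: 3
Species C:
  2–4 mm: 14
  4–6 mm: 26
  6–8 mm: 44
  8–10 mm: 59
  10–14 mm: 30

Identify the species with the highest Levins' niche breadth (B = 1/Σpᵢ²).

Proportions for Species B (n=186): 12/186=0.0645, 70/186=0.3763, 92/186=0.4946, 1/186=0.0054, 11/186=0.0591
Proportions for Species A (n=241): 26/241=0.1079, 36/241=0.1494, 39/241=0.1618, 12/241=0.0498, 128/241=0.5311
Proportions for Species D (n=132): 13/132=0.0985, 93/132=0.7045, 1/132=0.0076, 22/132=0.1667, 3/132=0.0227
Proportions for Species C (n=173): 14/173=0.0809, 26/173=0.1503, 44/173=0.2543, 59/173=0.3410, 30/173=0.1734
Σp_Bᵢ² = 0.0645² + 0.3763² + 0.4946² + 0.0054² + 0.0591² = 0.004160 + 0.141602 + 0.244629 + 0.000029 + 0.003493 = 0.393913
B_B = 1 / 0.393913 = 2.5386
Σp_Aᵢ² = 0.1079² + 0.1494² + 0.1618² + 0.0498² + 0.5311² = 0.011642 + 0.022320 + 0.026179 + 0.002480 + 0.282067 = 0.344688
B_A = 1 / 0.344688 = 2.9012
Σp_Dᵢ² = 0.0985² + 0.7045² + 0.0076² + 0.1667² + 0.0227² = 0.009702 + 0.496320 + 0.000058 + 0.027789 + 0.000515 = 0.534384
B_D = 1 / 0.534384 = 1.8713
Σp_Cᵢ² = 0.0809² + 0.1503² + 0.2543² + 0.3410² + 0.1734² = 0.006545 + 0.022590 + 0.064668 + 0.116281 + 0.030068 = 0.240152
B_C = 1 / 0.240152 = 4.1640
Highest B → broadest niche (most generalist): Species C (B = 4.16).

Species C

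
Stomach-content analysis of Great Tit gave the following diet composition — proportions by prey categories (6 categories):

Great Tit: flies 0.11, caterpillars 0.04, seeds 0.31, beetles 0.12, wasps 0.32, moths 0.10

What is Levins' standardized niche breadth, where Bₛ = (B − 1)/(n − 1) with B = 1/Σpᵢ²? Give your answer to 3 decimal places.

0.645

Σpᵢ² = 0.11² + 0.04² + 0.31² + 0.12² + 0.32² + 0.10² = 0.0121 + 0.0016 + 0.0961 + 0.0144 + 0.1024 + 0.0100 = 0.2366
B = 1 / 0.2366 = 4.22654
Bₛ = (B − 1)/(n − 1) = (4.22654 − 1)/(6 − 1) = 3.22654/5 = 0.64531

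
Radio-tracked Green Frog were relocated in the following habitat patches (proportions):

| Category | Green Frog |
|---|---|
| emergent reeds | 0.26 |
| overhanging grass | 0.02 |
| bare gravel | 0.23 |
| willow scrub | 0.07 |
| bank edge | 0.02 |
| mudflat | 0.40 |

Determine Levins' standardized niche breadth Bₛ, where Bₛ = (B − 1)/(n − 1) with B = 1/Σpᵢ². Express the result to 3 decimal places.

Σpᵢ² = 0.26² + 0.02² + 0.23² + 0.07² + 0.02² + 0.40² = 0.0676 + 0.0004 + 0.0529 + 0.0049 + 0.0004 + 0.1600 = 0.2862
B = 1 / 0.2862 = 3.49406
Bₛ = (B − 1)/(n − 1) = (3.49406 − 1)/(6 − 1) = 2.49406/5 = 0.49881

0.499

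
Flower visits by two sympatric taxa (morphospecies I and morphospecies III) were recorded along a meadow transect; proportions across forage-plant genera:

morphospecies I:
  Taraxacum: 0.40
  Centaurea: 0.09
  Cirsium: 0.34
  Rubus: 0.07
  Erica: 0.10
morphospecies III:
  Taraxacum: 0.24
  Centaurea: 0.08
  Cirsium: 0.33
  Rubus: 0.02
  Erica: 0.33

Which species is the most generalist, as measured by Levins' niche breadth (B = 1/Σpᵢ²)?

Σp_Iᵢ² = 0.40² + 0.09² + 0.34² + 0.07² + 0.10² = 0.1600 + 0.0081 + 0.1156 + 0.0049 + 0.0100 = 0.2986
B_I = 1 / 0.2986 = 3.3490
Σp_IIIᵢ² = 0.24² + 0.08² + 0.33² + 0.02² + 0.33² = 0.0576 + 0.0064 + 0.1089 + 0.0004 + 0.1089 = 0.2822
B_III = 1 / 0.2822 = 3.5436
Highest B → broadest niche (most generalist): morphospecies III (B = 3.54).

morphospecies III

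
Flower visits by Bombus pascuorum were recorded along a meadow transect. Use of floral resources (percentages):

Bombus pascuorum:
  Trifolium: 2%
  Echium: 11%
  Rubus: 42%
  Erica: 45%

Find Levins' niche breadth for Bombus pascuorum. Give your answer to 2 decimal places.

Convert percentages to proportions (divide by 100).
Σpᵢ² = 0.02² + 0.11² + 0.42² + 0.45² = 0.0004 + 0.0121 + 0.1764 + 0.2025 = 0.3914
B = 1 / 0.3914 = 2.5549

2.55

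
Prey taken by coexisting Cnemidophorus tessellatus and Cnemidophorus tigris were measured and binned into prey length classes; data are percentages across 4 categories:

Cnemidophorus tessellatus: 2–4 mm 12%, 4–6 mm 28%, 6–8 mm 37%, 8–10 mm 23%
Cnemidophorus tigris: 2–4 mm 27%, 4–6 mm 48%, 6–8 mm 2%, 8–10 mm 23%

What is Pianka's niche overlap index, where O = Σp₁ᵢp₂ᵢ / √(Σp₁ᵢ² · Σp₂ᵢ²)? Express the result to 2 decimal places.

Convert percentages to proportions (divide by 100).
Σ p₁ᵢp₂ᵢ = 0.0324 + 0.1344 + 0.0074 + 0.0529 = 0.2271
Σp_1ᵢ² = 0.12² + 0.28² + 0.37² + 0.23² = 0.0144 + 0.0784 + 0.1369 + 0.0529 = 0.2826
Σp_2ᵢ² = 0.27² + 0.48² + 0.02² + 0.23² = 0.0729 + 0.2304 + 0.0004 + 0.0529 = 0.3566
O = 0.2271 / √(0.2826 × 0.3566) = 0.2271 / 0.31745 = 0.7154

0.72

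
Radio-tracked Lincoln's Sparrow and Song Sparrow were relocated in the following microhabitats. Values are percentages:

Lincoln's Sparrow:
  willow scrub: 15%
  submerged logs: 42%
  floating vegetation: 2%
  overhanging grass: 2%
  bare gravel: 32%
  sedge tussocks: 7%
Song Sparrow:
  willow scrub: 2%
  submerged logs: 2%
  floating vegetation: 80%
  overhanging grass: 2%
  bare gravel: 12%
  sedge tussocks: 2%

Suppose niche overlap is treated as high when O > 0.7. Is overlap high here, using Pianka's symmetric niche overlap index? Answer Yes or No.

Convert percentages to proportions (divide by 100).
Σ p₁ᵢp₂ᵢ = 0.0030 + 0.0084 + 0.0160 + 0.0004 + 0.0384 + 0.0014 = 0.0676
Σp_1ᵢ² = 0.15² + 0.42² + 0.02² + 0.02² + 0.32² + 0.07² = 0.0225 + 0.1764 + 0.0004 + 0.0004 + 0.1024 + 0.0049 = 0.3070
Σp_2ᵢ² = 0.02² + 0.02² + 0.80² + 0.02² + 0.12² + 0.02² = 0.0004 + 0.0004 + 0.6400 + 0.0004 + 0.0144 + 0.0004 = 0.6560
O = 0.0676 / √(0.3070 × 0.6560) = 0.0676 / 0.44877 = 0.1506
O = 0.1506 < 0.7 → No.

No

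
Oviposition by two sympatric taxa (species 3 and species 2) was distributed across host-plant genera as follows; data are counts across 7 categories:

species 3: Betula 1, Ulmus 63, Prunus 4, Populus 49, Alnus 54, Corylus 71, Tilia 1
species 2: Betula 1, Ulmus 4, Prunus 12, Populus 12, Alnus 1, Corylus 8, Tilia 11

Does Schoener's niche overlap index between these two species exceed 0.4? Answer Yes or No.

Yes

Proportions for species 3 (n=243): 1/243=0.0041, 63/243=0.2593, 4/243=0.0165, 49/243=0.2016, 54/243=0.2222, 71/243=0.2922, 1/243=0.0041
Proportions for species 2 (n=49): 1/49=0.0204, 4/49=0.0816, 12/49=0.2449, 12/49=0.2449, 1/49=0.0204, 8/49=0.1633, 11/49=0.2245
Σ|p₁ᵢ − p₂ᵢ| = 0.0163 + 0.1777 + 0.2284 + 0.0433 + 0.2018 + 0.1289 + 0.2204 = 1.0168
D = 1 − ½ × 1.0168 = 1 − 0.50840 = 0.49160
D = 0.49160 > 0.4 → Yes.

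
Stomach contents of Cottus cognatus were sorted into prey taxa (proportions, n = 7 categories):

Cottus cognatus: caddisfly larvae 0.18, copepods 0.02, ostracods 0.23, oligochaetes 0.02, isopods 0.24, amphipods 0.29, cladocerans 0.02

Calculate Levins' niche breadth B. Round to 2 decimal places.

4.38

Σpᵢ² = 0.18² + 0.02² + 0.23² + 0.02² + 0.24² + 0.29² + 0.02² = 0.0324 + 0.0004 + 0.0529 + 0.0004 + 0.0576 + 0.0841 + 0.0004 = 0.2282
B = 1 / 0.2282 = 4.3821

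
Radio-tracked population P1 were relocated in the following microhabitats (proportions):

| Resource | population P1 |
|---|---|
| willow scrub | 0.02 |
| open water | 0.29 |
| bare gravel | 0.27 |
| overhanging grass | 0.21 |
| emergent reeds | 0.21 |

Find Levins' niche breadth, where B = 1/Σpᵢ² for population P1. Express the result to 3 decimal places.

4.072

Σpᵢ² = 0.02² + 0.29² + 0.27² + 0.21² + 0.21² = 0.0004 + 0.0841 + 0.0729 + 0.0441 + 0.0441 = 0.2456
B = 1 / 0.2456 = 4.07166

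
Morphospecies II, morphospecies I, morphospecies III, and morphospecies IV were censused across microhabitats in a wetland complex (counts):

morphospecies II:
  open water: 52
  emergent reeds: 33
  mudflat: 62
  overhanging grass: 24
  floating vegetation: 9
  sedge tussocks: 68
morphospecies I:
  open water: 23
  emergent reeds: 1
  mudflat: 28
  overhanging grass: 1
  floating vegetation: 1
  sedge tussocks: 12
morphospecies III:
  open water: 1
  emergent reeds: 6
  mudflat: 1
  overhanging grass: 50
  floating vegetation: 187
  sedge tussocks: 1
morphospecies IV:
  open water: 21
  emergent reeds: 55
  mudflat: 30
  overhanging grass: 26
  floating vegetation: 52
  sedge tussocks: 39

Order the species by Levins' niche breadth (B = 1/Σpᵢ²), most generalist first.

morphospecies IV > morphospecies II > morphospecies I > morphospecies III

Proportions for morphospecies II (n=248): 52/248=0.2097, 33/248=0.1331, 62/248=0.2500, 24/248=0.0968, 9/248=0.0363, 68/248=0.2742
Proportions for morphospecies I (n=66): 23/66=0.3485, 1/66=0.0152, 28/66=0.4242, 1/66=0.0152, 1/66=0.0152, 12/66=0.1818
Proportions for morphospecies III (n=246): 1/246=0.0041, 6/246=0.0244, 1/246=0.0041, 50/246=0.2033, 187/246=0.7602, 1/246=0.0041
Proportions for morphospecies IV (n=223): 21/223=0.0942, 55/223=0.2466, 30/223=0.1345, 26/223=0.1166, 52/223=0.2332, 39/223=0.1749
Σp_IIᵢ² = 0.2097² + 0.1331² + 0.2500² + 0.0968² + 0.0363² + 0.2742² = 0.043974 + 0.017716 + 0.062500 + 0.009370 + 0.001318 + 0.075186 = 0.210064
B_II = 1 / 0.210064 = 4.7605
Σp_Iᵢ² = 0.3485² + 0.0152² + 0.4242² + 0.0152² + 0.0152² + 0.1818² = 0.121452 + 0.000231 + 0.179946 + 0.000231 + 0.000231 + 0.033051 = 0.335142
B_I = 1 / 0.335142 = 2.9838
Σp_IIIᵢ² = 0.0041² + 0.0244² + 0.0041² + 0.2033² + 0.7602² + 0.0041² = 0.000017 + 0.000595 + 0.000017 + 0.041331 + 0.577904 + 0.000017 = 0.619881
B_III = 1 / 0.619881 = 1.6132
Σp_IVᵢ² = 0.0942² + 0.2466² + 0.1345² + 0.1166² + 0.2332² + 0.1749² = 0.008874 + 0.060812 + 0.018090 + 0.013596 + 0.054382 + 0.030590 = 0.186344
B_IV = 1 / 0.186344 = 5.3664
Ranking by B (broadest → narrowest): morphospecies IV (5.37) > morphospecies II (4.76) > morphospecies I (2.98) > morphospecies III (1.61)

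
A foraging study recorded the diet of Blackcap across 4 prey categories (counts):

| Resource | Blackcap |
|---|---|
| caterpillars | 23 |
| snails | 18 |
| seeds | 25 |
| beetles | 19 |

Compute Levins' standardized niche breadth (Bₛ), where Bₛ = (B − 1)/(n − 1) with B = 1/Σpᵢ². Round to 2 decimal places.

0.98

Proportions for Blackcap (n=85): 23/85=0.2706, 18/85=0.2118, 25/85=0.2941, 19/85=0.2235
Σpᵢ² = 0.2706² + 0.2118² + 0.2941² + 0.2235² = 0.073224 + 0.044859 + 0.086495 + 0.049952 = 0.254530
B = 1 / 0.254530 = 3.9288
Bₛ = (B − 1)/(n − 1) = (3.9288 − 1)/(4 − 1) = 2.9288/3 = 0.9763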